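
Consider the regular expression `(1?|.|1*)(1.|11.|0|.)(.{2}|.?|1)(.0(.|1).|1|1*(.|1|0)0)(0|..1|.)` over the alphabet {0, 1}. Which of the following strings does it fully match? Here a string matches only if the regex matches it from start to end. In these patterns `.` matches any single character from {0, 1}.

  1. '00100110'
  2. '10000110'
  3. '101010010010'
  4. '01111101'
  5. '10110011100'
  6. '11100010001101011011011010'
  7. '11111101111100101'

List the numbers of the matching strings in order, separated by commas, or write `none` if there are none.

1, 2, 4, 7

1 → match
2 → match
3 → no match
4 → match
5 → no match
6 → no match
7 → match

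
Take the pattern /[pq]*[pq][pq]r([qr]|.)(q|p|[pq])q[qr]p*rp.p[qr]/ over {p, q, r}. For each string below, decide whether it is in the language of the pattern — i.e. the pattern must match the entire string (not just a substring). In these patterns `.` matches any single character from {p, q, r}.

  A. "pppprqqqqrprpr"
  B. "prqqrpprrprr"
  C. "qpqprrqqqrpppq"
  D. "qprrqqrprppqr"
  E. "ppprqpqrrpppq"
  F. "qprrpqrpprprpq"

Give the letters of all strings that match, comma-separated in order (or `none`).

A, C, E, F

A → match
B. "prqqrpprrprr" → no match
C → match
D → no match
E → match
F → match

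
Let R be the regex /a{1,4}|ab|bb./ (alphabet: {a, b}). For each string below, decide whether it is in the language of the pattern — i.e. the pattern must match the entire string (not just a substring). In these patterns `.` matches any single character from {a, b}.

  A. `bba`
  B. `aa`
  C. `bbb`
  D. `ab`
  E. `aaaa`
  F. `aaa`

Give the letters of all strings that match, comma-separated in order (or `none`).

A → match
B → match
C → match
D → match
E → match
F → match

A, B, C, D, E, F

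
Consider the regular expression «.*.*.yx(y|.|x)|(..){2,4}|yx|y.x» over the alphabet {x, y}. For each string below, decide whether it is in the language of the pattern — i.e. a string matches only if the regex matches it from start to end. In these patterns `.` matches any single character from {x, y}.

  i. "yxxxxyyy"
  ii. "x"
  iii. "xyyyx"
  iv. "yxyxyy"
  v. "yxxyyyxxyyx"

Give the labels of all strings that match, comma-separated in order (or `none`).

i. "yxxxxyyy" → match
ii. "x" → no match
iii. "xyyyx" → no match
iv. "yxyxyy" → match
v. "yxxyyyxxyyx" → no match

i, iv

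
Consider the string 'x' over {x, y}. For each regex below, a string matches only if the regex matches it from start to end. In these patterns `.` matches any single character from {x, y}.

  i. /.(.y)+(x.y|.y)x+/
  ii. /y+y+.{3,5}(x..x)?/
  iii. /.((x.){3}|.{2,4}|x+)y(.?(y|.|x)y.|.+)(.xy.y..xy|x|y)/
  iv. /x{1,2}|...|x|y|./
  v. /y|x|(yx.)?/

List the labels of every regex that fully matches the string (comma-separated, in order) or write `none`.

i → no match
ii → no match — must start with 'y'
iii → no match
iv → match
v → match

iv, v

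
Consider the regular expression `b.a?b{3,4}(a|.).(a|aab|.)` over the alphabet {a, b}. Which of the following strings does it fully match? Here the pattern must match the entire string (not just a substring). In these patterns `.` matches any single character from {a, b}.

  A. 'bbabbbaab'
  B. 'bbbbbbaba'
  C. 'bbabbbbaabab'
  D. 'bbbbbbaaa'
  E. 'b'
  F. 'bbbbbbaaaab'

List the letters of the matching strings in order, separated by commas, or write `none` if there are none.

A, B, D, F

A. 'bbabbbaab' → match
B. 'bbbbbbaba' → match
C. 'bbabbbbaabab' → no match
D. 'bbbbbbaaa' → match
E. 'b' → no match
F. 'bbbbbbaaaab' → match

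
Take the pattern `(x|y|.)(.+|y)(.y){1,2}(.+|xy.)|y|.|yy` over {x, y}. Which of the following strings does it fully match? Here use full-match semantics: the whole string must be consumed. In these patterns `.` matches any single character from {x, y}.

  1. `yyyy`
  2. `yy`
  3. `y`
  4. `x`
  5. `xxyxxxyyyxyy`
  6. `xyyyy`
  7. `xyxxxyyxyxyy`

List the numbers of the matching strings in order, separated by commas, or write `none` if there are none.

2, 3, 4, 5, 6, 7

1. `yyyy` → no match
2. `yy` → match
3. `y` → match
4. `x` → match
5. `xxyxxxyyyxyy` → match
6. `xyyyy` → match
7. `xyxxxyyxyxyy` → match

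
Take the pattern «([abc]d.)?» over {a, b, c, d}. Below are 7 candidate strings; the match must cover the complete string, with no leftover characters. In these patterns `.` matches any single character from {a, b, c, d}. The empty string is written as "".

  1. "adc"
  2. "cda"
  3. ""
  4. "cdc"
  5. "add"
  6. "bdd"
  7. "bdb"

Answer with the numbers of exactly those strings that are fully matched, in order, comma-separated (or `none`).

1, 2, 3, 4, 5, 6, 7

1 → match
2 → match
3 → match
4 → match
5 → match
6 → match
7 → match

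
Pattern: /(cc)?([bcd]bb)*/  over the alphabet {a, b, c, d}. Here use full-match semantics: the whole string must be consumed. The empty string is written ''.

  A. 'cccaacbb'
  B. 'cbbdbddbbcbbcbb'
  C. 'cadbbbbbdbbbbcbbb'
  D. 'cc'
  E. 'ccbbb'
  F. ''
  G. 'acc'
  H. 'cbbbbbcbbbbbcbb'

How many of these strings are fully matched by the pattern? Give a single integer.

4

A → no match
B → no match
C → no match
D → match
E → match
F → match
G → no match
H → match
Total matched: 4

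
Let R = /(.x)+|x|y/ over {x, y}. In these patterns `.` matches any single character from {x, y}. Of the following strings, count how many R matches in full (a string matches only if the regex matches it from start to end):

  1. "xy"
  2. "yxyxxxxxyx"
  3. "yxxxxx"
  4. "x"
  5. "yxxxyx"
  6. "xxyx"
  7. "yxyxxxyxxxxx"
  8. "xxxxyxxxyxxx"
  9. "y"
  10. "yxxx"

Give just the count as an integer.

9

1 → no match
2 → match
3 → match
4 → match
5 → match
6 → match
7 → match
8 → match
9 → match
10 → match
Total matched: 9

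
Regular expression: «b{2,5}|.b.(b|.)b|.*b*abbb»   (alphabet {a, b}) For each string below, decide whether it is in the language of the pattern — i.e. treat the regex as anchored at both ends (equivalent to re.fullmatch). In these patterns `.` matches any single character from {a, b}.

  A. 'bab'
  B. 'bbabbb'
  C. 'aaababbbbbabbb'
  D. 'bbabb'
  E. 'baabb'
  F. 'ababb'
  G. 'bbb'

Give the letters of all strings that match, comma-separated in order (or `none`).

B, C, D, F, G

A → no match
B → match
C → match
D → match
E → no match
F → match
G → match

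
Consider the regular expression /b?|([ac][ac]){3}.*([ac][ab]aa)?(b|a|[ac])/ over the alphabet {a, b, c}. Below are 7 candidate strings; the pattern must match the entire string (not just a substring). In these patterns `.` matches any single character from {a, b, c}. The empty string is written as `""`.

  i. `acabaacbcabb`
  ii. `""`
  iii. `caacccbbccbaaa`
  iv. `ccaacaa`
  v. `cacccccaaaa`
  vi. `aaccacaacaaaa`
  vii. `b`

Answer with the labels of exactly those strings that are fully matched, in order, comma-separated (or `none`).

ii, iii, iv, v, vi, vii

i. `acabaacbcabb` → no match
ii. `""` → match
iii → match
iv. `ccaacaa` → match
v. `cacccccaaaa` → match
vi → match
vii. `b` → match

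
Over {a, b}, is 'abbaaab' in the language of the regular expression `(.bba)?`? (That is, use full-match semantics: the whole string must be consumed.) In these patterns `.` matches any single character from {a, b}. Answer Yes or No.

No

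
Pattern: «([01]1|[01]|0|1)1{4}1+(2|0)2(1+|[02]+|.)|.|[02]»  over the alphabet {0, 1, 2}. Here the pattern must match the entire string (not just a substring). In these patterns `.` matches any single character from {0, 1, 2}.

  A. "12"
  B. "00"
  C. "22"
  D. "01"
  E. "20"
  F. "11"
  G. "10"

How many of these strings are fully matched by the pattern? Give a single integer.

0

A → no match
B → no match
C → no match
D → no match
E → no match
F → no match
G → no match
Total matched: 0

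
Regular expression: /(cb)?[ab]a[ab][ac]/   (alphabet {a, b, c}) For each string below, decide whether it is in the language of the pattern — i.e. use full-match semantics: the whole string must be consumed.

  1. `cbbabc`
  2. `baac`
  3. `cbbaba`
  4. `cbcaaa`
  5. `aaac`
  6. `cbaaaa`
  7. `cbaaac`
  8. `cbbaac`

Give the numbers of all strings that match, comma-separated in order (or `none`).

1. `cbbabc` → match
2. `baac` → match
3. `cbbaba` → match
4. `cbcaaa` → no match
5. `aaac` → match
6. `cbaaaa` → match
7. `cbaaac` → match
8. `cbbaac` → match

1, 2, 3, 5, 6, 7, 8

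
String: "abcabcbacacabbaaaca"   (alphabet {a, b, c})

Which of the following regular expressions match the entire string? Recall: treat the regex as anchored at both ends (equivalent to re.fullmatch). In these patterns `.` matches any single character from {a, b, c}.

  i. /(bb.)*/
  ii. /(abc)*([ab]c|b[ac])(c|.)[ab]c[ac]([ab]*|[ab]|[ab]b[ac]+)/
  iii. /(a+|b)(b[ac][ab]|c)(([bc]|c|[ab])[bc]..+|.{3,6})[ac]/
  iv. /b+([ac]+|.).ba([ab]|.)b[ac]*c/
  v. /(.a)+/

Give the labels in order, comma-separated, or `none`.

ii, iii

i → no match
ii → match
iii → match
iv → no match — must start with "b"
v → no match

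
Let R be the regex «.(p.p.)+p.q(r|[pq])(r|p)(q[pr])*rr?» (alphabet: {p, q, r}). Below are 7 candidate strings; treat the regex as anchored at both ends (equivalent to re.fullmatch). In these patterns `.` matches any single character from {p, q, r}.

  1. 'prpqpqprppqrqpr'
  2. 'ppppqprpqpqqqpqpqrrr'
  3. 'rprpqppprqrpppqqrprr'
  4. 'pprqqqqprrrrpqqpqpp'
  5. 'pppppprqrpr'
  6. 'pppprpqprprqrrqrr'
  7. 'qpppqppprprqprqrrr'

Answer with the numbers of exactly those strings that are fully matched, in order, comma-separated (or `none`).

1 → no match
2 → match
3 → no match
4 → no match
5 → match
6 → match
7 → match

2, 5, 6, 7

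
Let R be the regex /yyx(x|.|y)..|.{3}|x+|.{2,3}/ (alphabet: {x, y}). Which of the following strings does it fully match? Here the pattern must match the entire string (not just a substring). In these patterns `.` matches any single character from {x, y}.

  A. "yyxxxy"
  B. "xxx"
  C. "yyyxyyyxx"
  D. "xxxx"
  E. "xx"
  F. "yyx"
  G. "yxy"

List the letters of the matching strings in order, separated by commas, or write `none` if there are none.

A, B, D, E, F, G

A → match
B → match
C → no match
D → match
E → match
F → match
G → match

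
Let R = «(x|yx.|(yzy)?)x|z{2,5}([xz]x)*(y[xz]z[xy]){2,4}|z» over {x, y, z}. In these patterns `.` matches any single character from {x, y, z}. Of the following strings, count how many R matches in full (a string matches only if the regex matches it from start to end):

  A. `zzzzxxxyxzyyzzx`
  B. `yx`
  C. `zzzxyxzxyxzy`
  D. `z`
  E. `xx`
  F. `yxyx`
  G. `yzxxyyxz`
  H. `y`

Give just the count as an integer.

5

A → match
B → no match
C → match
D → match
E → match
F → match
G → no match
H → no match
Total matched: 5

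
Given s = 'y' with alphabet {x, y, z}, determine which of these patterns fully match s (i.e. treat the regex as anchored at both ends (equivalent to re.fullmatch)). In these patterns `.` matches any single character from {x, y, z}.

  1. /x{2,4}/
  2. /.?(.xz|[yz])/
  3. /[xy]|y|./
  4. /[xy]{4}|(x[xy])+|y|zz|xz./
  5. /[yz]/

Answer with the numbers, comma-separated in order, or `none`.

1 → no match — must start with 'x'
2 → match
3 → match
4 → match
5 → match

2, 3, 4, 5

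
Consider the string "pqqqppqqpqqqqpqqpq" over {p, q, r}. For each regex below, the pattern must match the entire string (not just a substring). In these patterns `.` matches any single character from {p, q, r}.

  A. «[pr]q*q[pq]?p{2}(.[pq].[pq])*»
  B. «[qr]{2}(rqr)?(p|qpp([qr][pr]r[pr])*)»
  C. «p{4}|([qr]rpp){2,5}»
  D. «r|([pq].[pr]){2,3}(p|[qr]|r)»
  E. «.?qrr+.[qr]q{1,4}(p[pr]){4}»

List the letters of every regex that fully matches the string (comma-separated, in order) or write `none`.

A → match
B → no match
C → no match
D → no match
E → no match

A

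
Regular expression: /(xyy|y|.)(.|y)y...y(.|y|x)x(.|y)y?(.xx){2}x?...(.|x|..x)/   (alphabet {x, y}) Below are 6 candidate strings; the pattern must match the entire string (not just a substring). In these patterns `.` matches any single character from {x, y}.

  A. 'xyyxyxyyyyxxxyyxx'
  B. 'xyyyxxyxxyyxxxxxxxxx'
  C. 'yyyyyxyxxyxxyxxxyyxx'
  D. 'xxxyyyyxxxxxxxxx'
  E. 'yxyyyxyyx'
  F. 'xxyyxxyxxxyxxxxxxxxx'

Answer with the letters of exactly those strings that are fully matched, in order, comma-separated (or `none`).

A → no match
B → match
C → no match
D → no match
E. 'yxyyyxyyx' → no match
F → match

B, F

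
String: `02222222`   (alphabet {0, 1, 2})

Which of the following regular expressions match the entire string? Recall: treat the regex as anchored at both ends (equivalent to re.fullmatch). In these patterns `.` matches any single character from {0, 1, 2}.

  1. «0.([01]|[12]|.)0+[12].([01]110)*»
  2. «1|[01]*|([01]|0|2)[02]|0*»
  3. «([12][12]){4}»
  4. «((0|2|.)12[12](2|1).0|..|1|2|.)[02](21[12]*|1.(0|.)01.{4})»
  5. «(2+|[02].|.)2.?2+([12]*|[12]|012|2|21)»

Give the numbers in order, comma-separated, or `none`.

5

1 → no match
2 → no match
3 → no match
4 → no match
5 → match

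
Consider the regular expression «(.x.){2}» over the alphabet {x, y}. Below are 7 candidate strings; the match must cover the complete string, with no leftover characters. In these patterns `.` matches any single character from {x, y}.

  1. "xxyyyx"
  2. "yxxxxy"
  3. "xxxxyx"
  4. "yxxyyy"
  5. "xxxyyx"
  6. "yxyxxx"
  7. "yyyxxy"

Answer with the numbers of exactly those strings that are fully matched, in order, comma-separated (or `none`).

2, 6

1 → no match
2 → match
3 → no match
4 → no match
5 → no match
6 → match
7 → no match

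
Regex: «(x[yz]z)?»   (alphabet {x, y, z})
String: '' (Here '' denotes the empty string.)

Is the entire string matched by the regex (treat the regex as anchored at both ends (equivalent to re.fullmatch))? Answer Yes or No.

Yes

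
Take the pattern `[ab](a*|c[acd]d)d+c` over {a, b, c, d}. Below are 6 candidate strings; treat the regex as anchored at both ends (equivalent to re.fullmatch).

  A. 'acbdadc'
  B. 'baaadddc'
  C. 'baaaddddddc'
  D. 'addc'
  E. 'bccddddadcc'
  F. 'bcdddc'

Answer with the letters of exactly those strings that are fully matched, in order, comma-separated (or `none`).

A → no match
B → match
C → match
D → match
E → no match — must end with 'dc'
F → match

B, C, D, F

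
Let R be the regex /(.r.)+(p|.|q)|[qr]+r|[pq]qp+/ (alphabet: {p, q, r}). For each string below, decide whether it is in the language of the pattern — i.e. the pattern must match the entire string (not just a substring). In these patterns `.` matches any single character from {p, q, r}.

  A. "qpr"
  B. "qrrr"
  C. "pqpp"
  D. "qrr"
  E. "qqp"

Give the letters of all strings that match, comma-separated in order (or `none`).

A → no match
B → match
C → match
D → match
E → match

B, C, D, E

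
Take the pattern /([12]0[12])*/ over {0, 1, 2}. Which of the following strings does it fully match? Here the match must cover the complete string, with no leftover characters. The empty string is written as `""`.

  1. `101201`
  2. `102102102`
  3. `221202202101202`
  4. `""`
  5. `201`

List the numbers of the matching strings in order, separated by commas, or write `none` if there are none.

1. `101201` → match
2. `102102102` → match
3 → no match
4. `""` → match
5. `201` → match

1, 2, 4, 5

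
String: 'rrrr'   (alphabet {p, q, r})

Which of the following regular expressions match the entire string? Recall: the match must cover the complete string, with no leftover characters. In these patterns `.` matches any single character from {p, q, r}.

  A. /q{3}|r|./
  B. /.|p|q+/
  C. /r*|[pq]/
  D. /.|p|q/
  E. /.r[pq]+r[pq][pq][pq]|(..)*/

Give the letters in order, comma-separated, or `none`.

A → no match
B → no match
C → match
D → no match
E → match

C, E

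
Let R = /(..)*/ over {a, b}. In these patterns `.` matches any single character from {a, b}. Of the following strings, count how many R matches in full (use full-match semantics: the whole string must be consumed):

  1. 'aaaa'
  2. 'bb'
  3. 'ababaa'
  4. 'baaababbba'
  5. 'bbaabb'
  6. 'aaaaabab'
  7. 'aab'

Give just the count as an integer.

6

1 → match
2 → match
3 → match
4 → match
5 → match
6 → match
7 → no match
Total matched: 6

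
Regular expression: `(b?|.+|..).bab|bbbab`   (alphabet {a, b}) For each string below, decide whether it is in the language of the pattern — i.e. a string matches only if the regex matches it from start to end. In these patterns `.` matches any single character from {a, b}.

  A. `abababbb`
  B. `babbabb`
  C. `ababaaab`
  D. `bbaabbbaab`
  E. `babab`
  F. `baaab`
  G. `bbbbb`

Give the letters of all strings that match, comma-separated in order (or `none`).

A → no match
B → no match
C → no match
D → no match
E → match
F → no match
G → no match

E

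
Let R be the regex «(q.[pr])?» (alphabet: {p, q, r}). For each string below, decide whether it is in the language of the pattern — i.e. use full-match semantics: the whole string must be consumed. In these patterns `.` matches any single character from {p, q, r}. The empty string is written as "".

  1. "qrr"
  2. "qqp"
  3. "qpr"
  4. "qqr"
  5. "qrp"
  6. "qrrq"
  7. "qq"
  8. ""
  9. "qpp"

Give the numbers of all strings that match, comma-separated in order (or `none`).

1 → match
2 → match
3 → match
4 → match
5 → match
6 → no match
7 → no match
8 → match
9 → match

1, 2, 3, 4, 5, 8, 9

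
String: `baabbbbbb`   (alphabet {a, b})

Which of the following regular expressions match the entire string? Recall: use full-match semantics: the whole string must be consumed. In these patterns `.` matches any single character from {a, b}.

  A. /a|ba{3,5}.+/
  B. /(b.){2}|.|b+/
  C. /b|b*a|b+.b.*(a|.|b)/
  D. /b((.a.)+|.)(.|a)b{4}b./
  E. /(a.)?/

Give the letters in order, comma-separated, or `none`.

A → no match
B → no match
C → no match
D → match
E → no match

D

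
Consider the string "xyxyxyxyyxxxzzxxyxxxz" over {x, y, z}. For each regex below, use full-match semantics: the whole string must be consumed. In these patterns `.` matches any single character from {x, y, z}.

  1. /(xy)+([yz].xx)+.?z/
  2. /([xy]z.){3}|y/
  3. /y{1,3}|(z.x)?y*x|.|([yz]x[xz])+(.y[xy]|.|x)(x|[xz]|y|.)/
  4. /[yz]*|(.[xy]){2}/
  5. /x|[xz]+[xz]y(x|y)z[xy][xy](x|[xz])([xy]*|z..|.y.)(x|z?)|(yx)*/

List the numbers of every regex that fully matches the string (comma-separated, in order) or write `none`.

1 → match
2 → no match
3 → no match
4 → no match
5 → no match

1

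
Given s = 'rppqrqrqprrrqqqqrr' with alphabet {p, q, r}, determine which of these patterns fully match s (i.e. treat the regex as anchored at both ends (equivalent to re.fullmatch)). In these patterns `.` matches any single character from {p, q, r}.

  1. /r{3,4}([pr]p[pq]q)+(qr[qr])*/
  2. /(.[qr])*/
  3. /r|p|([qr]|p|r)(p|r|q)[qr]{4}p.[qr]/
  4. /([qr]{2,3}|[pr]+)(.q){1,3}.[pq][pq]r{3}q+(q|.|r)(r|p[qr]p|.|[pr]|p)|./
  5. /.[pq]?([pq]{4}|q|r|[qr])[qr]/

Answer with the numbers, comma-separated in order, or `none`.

1 → no match
2 → no match
3 → no match
4 → match
5 → no match

4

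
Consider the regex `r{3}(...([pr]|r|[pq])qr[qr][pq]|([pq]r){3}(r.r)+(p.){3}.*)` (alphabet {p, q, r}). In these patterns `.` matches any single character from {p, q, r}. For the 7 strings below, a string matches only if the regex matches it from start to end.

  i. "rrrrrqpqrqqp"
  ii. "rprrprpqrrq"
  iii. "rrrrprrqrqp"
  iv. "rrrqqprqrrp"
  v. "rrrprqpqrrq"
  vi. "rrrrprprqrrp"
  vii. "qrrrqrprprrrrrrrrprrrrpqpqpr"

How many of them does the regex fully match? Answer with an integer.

i → no match
ii → no match
iii → match
iv → match
v → match
vi → no match
vii → no match — must start with "r"
Total matched: 3

3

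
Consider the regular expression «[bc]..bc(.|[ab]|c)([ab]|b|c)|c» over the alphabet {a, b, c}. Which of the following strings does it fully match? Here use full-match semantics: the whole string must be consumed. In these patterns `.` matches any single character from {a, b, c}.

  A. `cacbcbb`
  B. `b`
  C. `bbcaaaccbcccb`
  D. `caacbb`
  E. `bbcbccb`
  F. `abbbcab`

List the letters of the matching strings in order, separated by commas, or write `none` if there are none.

A, E

A → match
B → no match
C → no match
D → no match
E → match
F → no match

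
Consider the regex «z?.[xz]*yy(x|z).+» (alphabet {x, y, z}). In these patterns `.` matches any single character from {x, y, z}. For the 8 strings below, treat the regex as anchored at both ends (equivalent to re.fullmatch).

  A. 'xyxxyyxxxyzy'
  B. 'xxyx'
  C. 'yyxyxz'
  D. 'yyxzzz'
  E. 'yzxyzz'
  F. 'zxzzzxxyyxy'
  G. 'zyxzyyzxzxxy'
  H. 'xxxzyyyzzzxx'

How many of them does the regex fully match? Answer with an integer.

2

A → no match
B → no match
C → no match
D → no match
E → no match
F → match
G → match
H → no match
Total matched: 2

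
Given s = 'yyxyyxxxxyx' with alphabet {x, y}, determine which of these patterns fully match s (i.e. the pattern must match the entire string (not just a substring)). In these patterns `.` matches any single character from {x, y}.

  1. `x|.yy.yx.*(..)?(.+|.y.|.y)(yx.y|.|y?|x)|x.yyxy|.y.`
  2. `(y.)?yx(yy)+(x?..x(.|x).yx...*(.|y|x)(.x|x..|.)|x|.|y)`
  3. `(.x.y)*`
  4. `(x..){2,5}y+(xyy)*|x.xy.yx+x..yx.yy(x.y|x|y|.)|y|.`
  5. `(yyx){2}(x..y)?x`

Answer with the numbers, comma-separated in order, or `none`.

5

1 → no match
2 → no match
3 → no match
4 → no match
5 → match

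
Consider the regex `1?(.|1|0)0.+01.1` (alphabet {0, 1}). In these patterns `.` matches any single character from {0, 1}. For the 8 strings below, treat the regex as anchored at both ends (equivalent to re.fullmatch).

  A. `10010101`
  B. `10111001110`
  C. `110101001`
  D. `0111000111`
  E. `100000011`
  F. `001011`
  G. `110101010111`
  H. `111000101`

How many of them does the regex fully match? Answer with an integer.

2

A → match
B → no match — must end with `1`
C → no match
D → no match
E → no match
F → no match
G → match
H → no match
Total matched: 2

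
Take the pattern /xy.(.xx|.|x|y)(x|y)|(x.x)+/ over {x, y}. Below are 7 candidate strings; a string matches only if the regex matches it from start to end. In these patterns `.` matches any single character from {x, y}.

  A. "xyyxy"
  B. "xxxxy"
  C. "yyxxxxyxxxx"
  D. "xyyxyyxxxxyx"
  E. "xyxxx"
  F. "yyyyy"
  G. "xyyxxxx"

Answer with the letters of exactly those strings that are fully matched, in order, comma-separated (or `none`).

A, E, G

A → match
B → no match
C → no match
D → no match
E → match
F → no match
G → match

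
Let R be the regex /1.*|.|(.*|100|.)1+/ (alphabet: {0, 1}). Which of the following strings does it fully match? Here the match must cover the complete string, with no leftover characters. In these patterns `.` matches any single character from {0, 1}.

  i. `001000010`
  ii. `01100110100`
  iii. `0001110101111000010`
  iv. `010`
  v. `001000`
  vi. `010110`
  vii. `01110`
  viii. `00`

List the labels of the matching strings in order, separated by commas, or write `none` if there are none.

none

i → no match
ii → no match
iii → no match
iv → no match
v → no match
vi → no match
vii → no match
viii → no match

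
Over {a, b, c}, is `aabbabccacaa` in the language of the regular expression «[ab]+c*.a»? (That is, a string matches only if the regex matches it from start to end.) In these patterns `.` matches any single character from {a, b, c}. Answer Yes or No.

No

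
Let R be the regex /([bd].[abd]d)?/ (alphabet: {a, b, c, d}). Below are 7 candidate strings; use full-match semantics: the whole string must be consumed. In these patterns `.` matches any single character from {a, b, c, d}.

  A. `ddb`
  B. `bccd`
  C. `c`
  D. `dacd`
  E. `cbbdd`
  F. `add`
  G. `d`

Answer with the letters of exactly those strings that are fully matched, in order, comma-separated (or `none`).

none

A → no match
B → no match
C → no match
D → no match
E → no match
F → no match
G → no match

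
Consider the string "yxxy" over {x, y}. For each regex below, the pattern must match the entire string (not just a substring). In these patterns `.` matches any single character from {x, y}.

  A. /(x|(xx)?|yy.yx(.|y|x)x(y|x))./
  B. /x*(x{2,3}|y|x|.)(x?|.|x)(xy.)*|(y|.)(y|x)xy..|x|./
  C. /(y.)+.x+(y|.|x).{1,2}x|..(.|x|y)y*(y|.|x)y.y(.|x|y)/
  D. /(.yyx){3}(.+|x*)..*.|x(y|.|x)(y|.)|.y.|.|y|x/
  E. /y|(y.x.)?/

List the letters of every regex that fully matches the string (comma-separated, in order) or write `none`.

A → no match
B → no match
C → no match
D → no match
E → match

E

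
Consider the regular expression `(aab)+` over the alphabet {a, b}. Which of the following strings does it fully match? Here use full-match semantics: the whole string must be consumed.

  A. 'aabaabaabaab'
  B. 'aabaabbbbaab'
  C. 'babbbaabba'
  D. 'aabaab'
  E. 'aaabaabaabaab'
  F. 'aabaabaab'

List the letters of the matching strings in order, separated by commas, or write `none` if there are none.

A, D, F

A. 'aabaabaabaab' → match
B. 'aabaabbbbaab' → no match
C. 'babbbaabba' → no match — must start with 'aab'
D. 'aabaab' → match
E → no match — must start with 'aab'
F. 'aabaabaab' → match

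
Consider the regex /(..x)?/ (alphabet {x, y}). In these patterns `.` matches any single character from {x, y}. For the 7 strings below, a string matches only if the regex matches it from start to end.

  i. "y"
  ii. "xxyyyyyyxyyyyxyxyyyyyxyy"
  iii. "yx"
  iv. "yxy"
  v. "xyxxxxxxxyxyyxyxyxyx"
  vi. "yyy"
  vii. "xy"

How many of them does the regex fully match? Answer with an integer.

i → no match
ii → no match
iii → no match
iv → no match
v → no match
vi → no match
vii → no match
Total matched: 0

0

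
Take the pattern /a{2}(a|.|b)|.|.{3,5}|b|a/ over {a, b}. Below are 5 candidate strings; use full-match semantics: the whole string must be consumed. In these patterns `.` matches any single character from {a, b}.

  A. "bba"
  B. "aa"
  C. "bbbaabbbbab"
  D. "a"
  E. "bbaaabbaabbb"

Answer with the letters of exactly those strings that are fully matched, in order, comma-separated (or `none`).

A → match
B → no match
C → no match
D → match
E → no match

A, D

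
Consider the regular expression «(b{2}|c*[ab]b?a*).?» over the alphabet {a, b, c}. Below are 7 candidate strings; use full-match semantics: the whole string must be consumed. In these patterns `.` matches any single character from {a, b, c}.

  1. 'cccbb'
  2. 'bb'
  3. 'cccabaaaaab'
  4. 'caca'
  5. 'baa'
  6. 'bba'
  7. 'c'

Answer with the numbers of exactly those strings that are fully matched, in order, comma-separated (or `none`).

1, 2, 3, 5, 6

1 → match
2 → match
3 → match
4 → no match
5 → match
6 → match
7 → no match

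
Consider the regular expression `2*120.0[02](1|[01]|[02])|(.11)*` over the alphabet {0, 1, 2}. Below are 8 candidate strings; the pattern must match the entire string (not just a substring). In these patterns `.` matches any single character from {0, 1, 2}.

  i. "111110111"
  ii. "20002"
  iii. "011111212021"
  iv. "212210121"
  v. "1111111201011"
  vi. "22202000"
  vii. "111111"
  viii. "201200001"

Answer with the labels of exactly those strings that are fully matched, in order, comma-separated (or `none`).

vii

i → no match
ii → no match
iii → no match
iv → no match
v → no match
vi → no match
vii → match
viii → no match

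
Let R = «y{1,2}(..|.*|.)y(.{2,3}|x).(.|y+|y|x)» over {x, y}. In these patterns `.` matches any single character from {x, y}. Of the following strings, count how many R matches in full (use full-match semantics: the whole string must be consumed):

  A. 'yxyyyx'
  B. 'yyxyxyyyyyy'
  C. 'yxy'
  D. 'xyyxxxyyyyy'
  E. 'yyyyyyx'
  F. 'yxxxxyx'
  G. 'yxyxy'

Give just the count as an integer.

A → no match
B → match
C → no match
D → no match — must start with 'y'
E → match
F → no match
G → no match
Total matched: 2

2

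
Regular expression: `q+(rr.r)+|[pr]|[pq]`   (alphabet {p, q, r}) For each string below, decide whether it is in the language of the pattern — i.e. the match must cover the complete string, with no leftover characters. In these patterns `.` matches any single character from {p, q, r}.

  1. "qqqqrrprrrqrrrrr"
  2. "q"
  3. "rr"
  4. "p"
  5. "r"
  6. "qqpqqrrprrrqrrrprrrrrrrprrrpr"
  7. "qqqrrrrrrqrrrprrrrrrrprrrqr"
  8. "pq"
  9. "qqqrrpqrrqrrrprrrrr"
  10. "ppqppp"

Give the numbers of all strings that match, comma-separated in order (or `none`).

1 → match
2 → match
3 → no match
4 → match
5 → match
6 → no match
7 → match
8 → no match
9 → no match
10 → no match

1, 2, 4, 5, 7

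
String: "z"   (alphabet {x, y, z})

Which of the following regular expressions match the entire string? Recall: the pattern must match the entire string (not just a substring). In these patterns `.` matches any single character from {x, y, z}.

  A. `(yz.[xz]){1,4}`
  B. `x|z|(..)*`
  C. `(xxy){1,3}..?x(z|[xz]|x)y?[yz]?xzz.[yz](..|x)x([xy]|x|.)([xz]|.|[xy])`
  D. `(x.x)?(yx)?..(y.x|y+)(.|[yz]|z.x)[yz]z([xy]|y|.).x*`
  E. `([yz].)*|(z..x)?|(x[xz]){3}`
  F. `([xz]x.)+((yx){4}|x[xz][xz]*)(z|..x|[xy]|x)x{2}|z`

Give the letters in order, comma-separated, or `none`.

A → no match — must start with "yz"
B → match
C → no match — must start with "xxy"
D → no match
E → no match
F → match

B, F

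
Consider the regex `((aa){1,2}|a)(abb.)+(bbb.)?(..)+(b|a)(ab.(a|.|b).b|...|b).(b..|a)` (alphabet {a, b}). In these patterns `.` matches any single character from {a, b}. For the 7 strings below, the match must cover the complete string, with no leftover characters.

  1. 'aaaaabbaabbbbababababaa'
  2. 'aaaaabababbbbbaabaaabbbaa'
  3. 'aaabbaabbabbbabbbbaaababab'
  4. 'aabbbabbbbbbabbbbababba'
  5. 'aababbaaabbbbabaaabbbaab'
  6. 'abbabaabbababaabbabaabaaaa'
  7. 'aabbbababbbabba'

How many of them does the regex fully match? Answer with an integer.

4

1 → match
2 → no match
3 → match
4 → match
5 → no match
6 → no match
7 → match
Total matched: 4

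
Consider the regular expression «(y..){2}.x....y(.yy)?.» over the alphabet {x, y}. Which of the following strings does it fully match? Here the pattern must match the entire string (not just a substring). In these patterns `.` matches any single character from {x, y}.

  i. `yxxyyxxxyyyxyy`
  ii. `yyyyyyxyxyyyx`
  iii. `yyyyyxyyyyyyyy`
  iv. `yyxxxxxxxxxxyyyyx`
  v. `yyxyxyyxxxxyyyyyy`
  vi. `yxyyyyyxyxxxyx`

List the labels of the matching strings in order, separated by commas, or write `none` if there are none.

i → match
ii → no match
iii → no match
iv → no match
v → match
vi → match

i, v, vi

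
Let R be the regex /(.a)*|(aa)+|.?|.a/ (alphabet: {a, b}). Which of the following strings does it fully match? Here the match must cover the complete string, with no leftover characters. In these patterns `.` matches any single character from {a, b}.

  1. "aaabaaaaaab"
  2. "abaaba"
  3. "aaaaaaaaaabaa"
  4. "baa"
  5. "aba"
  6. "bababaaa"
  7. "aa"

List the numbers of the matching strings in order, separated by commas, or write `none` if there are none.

1 → no match
2 → no match
3 → no match
4 → no match
5 → no match
6 → match
7 → match

6, 7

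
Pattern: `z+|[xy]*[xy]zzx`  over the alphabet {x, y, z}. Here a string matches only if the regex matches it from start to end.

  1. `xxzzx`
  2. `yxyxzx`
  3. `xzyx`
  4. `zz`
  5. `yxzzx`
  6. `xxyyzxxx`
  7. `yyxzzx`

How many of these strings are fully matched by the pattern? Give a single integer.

4

1 → match
2 → no match
3 → no match
4 → match
5 → match
6 → no match
7 → match
Total matched: 4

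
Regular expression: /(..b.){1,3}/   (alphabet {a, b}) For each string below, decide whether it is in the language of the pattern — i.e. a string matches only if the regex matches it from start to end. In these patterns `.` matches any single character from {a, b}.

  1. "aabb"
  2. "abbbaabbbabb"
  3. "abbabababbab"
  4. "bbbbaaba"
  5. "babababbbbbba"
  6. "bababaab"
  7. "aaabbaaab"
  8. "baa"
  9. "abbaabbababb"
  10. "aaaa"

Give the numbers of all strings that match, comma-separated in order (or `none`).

1, 2, 4, 9

1 → match
2 → match
3 → no match
4 → match
5 → no match
6 → no match
7 → no match
8 → no match
9 → match
10 → no match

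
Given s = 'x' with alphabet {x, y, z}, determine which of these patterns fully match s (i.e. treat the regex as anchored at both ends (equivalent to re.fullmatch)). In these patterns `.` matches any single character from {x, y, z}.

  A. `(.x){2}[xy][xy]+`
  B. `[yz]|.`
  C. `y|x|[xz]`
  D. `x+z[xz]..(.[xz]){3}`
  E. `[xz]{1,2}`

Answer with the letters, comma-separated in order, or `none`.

B, C, E

A → no match
B → match
C → match
D → no match
E → match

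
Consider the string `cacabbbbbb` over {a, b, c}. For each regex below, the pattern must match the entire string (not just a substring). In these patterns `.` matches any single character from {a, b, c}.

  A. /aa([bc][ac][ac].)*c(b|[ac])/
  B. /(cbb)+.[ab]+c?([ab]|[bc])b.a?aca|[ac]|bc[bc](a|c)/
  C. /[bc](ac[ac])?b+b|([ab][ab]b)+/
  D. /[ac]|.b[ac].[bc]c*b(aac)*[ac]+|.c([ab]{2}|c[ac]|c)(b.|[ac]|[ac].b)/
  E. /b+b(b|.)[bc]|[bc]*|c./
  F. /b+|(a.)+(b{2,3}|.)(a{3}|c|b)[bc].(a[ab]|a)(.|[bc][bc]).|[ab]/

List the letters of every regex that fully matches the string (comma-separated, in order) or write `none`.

A → no match — must start with `aa`
B → no match
C → match
D → no match
E → no match
F → no match

C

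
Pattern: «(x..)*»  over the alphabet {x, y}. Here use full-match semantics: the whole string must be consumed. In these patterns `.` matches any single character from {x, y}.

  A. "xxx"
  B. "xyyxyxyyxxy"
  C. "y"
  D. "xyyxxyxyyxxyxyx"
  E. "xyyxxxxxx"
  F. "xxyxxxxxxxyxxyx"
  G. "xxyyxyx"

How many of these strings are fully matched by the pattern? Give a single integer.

A → match
B → no match
C → no match
D → match
E → match
F → match
G → no match
Total matched: 4

4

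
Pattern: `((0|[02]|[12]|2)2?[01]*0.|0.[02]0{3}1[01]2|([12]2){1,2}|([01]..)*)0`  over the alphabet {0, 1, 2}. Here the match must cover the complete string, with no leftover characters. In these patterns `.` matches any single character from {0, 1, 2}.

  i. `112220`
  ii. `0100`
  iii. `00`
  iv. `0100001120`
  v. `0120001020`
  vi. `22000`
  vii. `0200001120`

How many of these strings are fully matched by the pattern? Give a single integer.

i → no match
ii → match
iii → no match
iv → match
v → match
vi → match
vii → match
Total matched: 5

5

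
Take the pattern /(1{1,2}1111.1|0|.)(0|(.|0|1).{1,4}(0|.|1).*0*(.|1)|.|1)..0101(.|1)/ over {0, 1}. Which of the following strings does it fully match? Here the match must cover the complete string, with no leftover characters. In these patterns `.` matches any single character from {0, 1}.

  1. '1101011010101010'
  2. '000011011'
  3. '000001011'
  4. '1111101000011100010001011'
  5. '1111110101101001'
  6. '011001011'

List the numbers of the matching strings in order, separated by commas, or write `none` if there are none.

1 → match
2. '000011011' → no match
3. '000001011' → match
4 → match
5 → no match
6. '011001011' → match

1, 3, 4, 6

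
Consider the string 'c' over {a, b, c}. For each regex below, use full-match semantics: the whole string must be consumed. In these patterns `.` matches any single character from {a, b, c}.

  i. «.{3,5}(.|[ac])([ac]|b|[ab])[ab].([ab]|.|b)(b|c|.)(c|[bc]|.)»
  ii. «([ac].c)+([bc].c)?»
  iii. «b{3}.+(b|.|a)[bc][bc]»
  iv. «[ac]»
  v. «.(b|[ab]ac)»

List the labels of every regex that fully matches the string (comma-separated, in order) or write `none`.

iv

i → no match
ii → no match
iii → no match — must start with 'b'
iv → match
v → no match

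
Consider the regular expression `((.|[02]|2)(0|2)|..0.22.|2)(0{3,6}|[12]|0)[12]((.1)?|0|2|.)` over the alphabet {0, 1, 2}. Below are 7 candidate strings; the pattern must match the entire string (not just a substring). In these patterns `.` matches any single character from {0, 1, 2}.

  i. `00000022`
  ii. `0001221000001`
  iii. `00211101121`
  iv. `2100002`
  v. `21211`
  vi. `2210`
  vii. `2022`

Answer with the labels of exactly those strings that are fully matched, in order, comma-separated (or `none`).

i, ii, v, vi, vii

i → match
ii → match
iii → no match
iv → no match
v → match
vi → match
vii → match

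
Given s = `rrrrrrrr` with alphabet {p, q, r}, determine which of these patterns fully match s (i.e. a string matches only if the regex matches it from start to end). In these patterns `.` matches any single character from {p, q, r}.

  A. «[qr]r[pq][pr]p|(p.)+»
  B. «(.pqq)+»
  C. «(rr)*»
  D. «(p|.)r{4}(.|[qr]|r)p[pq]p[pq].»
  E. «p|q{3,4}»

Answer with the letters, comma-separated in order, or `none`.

C

A → no match
B → no match — must end with `pqq`
C → match
D → no match
E → no match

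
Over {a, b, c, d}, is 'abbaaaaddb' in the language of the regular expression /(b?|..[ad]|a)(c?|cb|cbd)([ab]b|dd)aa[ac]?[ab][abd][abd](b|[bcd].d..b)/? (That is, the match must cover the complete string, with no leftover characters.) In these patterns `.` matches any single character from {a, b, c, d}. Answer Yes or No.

Yes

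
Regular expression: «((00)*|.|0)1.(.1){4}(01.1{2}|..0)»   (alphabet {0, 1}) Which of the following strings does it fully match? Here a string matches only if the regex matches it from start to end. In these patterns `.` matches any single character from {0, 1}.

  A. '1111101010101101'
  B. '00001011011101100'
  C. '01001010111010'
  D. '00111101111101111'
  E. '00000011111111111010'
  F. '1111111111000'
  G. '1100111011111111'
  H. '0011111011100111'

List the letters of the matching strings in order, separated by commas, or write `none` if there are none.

B, C, D, F

A → no match
B → match
C → match
D → match
E → no match
F → match
G → no match
H → no match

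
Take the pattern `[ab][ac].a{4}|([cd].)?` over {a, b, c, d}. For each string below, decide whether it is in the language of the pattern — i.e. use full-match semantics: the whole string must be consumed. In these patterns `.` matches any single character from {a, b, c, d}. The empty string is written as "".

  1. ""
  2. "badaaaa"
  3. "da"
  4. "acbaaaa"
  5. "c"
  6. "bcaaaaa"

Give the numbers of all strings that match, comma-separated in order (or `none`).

1, 2, 3, 4, 6

1 → match
2 → match
3 → match
4 → match
5 → no match
6 → match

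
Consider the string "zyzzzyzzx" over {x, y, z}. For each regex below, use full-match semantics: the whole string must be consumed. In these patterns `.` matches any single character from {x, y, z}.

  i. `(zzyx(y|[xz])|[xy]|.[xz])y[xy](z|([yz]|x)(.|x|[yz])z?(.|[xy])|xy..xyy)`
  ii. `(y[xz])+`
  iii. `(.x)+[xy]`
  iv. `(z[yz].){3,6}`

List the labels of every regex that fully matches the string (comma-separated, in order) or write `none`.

i → no match
ii → no match — must start with "y"
iii → no match
iv → match

iv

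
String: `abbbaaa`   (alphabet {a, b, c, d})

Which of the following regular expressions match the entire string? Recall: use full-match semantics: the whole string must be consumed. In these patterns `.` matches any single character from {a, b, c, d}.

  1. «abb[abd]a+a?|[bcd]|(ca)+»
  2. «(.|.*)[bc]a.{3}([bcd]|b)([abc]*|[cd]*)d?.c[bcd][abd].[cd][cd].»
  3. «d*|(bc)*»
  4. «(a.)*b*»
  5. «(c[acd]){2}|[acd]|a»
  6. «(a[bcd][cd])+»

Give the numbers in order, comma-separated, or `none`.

1 → match
2 → no match
3 → no match
4 → no match
5 → no match
6 → no match

1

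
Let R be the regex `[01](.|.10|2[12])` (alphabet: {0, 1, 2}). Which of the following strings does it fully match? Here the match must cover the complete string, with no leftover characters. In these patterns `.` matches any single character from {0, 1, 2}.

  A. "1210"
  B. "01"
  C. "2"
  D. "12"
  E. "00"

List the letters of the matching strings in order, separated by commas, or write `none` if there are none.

A, B, D, E

A. "1210" → match
B. "01" → match
C. "2" → no match
D. "12" → match
E. "00" → match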